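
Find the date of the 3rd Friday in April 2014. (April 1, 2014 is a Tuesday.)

2014-04-18

April 2014 begins on a Tuesday, so the first Friday is April 4 (3 days later).
The 3rd Friday is 2 weeks later: 4 + 14 = 18.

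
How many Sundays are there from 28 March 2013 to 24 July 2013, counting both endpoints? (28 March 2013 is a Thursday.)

17

28 March 2013 is a Thursday; the first Sunday on or after it is 31 March 2013 (3 days later).
From 31 March 2013 to 24 July 2013: 0 + 30 + 31 + 30 + 24 = 115 days (rest of March, April, May, June, July).
115 ÷ 7 = 16 full weeks with remainder 3, so 16 more Sundays after the first → 17.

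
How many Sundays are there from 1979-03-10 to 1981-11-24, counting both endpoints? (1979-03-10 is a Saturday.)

142

1979-03-10 is a Saturday; the first Sunday on or after it is 1979-03-11 (1 day later).
From 1979-03-11 to 1981-11-24: 295 + 366 + 328 = 989 days (rest of 1979, 1980, to 1981-11-24 in 1981).
989 ÷ 7 = 141 full weeks with remainder 2, so 141 more Sundays after the first → 142.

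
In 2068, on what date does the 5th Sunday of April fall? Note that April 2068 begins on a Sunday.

2068-04-29

April 2068 begins on a Sunday, so the first Sunday is April 1.
The 5th Sunday is 4 weeks later: 1 + 28 = 29.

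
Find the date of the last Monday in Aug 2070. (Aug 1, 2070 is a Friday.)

Aug 2070 begins on a Friday, so the first Monday is Aug 4 (3 days later).
Aug 2070 has 31 days. Adding weeks: 4, 11, 18, 25 — the last one ≤ 31 is the 25th.

Aug 25, 2070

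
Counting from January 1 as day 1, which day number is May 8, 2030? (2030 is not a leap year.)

Days in months before May: 31 + 28 + 31 + 30 = 120.
Plus 8 days into May → day 128.

128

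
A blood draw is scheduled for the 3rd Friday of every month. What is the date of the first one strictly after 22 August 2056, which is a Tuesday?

15 September 2056

August 2056 starts on a Tuesday; its first Friday is the 4th, so the 3rd Friday is the 18th — 18 August 2056.
That is not after 22 August 2056, so look at September 2056.
September 2056 starts on a Friday; its first Friday is the 1st, so the 3rd Friday is the 15th — 15 September 2056.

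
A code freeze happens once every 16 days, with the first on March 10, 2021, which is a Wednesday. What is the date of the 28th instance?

May 16, 2022

The 28th occurrence is 27 intervals after the first: 27 × 16 = 432 days after March 10, 2021.
March has 31 days — 21 days to the end of March leaves 411.
From end of March to end of 2021 is 275 days (136 left).
January has 31 days (105 left).
February has 28 days (77 left).
March has 31 days (46 left).
April has 30 days (16 left).
16 days into May → May 16, 2022.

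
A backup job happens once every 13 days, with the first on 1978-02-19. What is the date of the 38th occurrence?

1979-06-15

The 38th occurrence is 37 intervals after the first: 37 × 13 = 481 days after 1978-02-19.
February has 28 days — 9 days to the end of February leaves 472.
From end of February to end of 1978 is 306 days (166 left).
January has 31 days (135 left).
February has 28 days (107 left).
March has 31 days (76 left).
April has 30 days (46 left).
May has 31 days (15 left).
15 days into June → 1979-06-15.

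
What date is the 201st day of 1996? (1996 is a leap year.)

19 July 1996

January has 31 days (201 − 31 = 170 remain).
February has 29 days (170 − 29 = 141 remain).
March has 31 days (141 − 31 = 110 remain).
April has 30 days (110 − 30 = 80 remain).
May has 31 days (80 − 31 = 49 remain).
June has 30 days (49 − 30 = 19 remain).
19 into July → July 19.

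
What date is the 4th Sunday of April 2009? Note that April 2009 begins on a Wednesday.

April 26, 2009

April 2009 begins on a Wednesday, so the first Sunday is April 5 (4 days later).
The 4th Sunday is 3 weeks later: 5 + 21 = 26.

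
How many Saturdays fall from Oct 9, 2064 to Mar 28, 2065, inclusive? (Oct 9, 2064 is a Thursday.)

Oct 9, 2064 is a Thursday; the first Saturday on or after it is Oct 11, 2064 (2 days later).
From Oct 11, 2064 to Mar 28, 2065: 20 + 30 + 31 + 31 + 28 + 28 = 168 days (rest of Oct, Nov, Dec, Jan, Feb, Mar).
168 ÷ 7 = 24 full weeks with remainder 0, so 24 more Saturdays after the first → 25.

25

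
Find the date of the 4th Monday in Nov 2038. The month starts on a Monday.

Nov 22, 2038

Nov 2038 begins on a Monday, so the first Monday is Nov 1.
The 4th Monday is 3 weeks later: 1 + 21 = 22.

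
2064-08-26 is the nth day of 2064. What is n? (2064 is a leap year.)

239

Days in months before August: 31 + 29 + 31 + 30 + 31 + 30 + 31 = 213.
Plus 26 days into August → day 239.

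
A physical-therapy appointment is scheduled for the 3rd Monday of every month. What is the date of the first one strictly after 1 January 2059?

January 2059 starts on a Wednesday; its first Monday is the 6th, so the 3rd Monday is the 20th — 20 January 2059.
20 January 2059 is after 1 January 2059, so that is the next one.

20 January 2059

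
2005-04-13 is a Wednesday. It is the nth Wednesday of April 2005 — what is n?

Day 13 falls in week ⌈13/7⌉ of the month.
Days 1–7 hold the 1st Wednesday, 8–14 the 2nd, 15–21 the 3rd, 22–28 the 4th, 29–31 the 5th.
13 is in the range for the 2nd.

2nd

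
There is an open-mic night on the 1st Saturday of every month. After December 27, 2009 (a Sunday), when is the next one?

January 2, 2010

December 2009 starts on a Tuesday, so its 1st Saturday is December 5, 2009 (4 days in).
That is not after December 27, 2009, so look at January 2010.
January 2010 starts on a Friday, so its 1st Saturday is January 2, 2010 (1 day in).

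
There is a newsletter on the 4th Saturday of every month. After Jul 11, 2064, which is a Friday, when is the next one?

Jul 26, 2064

Jul 2064 starts on a Tuesday; its first Saturday is the 5th, so the 4th Saturday is the 26th — Jul 26, 2064.
Jul 26, 2064 is after Jul 11, 2064, so that is the next one.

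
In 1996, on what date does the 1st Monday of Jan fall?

Jan 1, 1996

Jan 1996 begins on a Monday, so the first Monday is Jan 1.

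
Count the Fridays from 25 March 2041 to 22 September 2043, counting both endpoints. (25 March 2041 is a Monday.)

25 March 2041 is a Monday; the first Friday on or after it is 29 March 2041 (4 days later).
From 29 March 2041 to 22 September 2043: 277 + 365 + 265 = 907 days (rest of 2041, 2042, to 22 September 2043 in 2043).
907 ÷ 7 = 129 full weeks with remainder 4, so 129 more Fridays after the first → 130.

130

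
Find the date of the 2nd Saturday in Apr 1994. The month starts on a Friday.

Apr 1994 begins on a Friday, so the first Saturday is Apr 2 (1 day later).
The 2nd Saturday is 1 weeks later: 2 + 7 = 9.

Apr 9, 1994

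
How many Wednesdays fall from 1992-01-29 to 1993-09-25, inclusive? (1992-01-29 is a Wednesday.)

1992-01-29 is a Wednesday; the first Wednesday on or after it is 1992-01-29.
From 1992-01-29 to 1993-09-25: 337 + 268 = 605 days (rest of 1992, to 1993-09-25 in 1993).
605 ÷ 7 = 86 full weeks with remainder 3, so 86 more Wednesdays after the first → 87.

87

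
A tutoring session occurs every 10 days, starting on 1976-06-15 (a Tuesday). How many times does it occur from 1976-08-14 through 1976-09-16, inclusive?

4

Occurrences land 10·i days after 1976-06-15 for i = 0, 1, 2, …
1976-08-14 is 60 days after the start; 60 ÷ 10 = 6 remainder 0. First occurrence in the window: #7 on 1976-08-14 (6×10 = 60 days in).
1976-09-16 is 93 days after the start; 93 ÷ 10 = 9 remainder 3. Last occurrence in the window: #10 on 1976-09-13.
Occurrences #7 through #10: 4 in total.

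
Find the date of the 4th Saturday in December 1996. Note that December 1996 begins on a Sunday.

1996-12-28

December 1996 begins on a Sunday, so the first Saturday is December 7 (6 days later).
The 4th Saturday is 3 weeks later: 7 + 21 = 28.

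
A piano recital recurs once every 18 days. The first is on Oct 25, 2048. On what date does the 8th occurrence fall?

Feb 28, 2049

The 8th occurrence is 7 intervals after the first: 7 × 18 = 126 days after Oct 25, 2048.
Oct has 31 days — 6 days to the end of Oct leaves 120.
Nov has 30 days (90 left).
Dec has 31 days (59 left).
Jan has 31 days (28 left).
28 days into Feb → Feb 28, 2049.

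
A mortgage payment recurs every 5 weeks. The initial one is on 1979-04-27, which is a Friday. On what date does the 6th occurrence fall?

1979-10-19

The 6th occurrence is 5 intervals after the first: 5 × 35 = 175 days after 1979-04-27.
April has 30 days — 3 days to the end of April leaves 172.
May has 31 days (141 left).
June has 30 days (111 left).
July has 31 days (80 left).
August has 31 days (49 left).
September has 30 days (19 left).
19 days into October → 1979-10-19.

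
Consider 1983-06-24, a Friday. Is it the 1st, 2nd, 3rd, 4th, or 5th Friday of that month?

4th

Day 24 falls in week ⌈24/7⌉ of the month.
Days 1–7 hold the 1st Friday, 8–14 the 2nd, 15–21 the 3rd, 22–28 the 4th, 29–31 the 5th.
24 is in the range for the 4th.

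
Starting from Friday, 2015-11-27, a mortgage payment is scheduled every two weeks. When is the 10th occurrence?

2016-04-01

The 10th occurrence is 9 intervals after the first: 9 × 14 = 126 days after 2015-11-27.
November has 30 days — 3 days to the end of November leaves 123.
December has 31 days (92 left).
January has 31 days (61 left).
February has 29 days (32 left).
March has 31 days (1 left).
1 day into April → 2016-04-01.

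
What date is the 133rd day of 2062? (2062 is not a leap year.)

Jan has 31 days (133 − 31 = 102 remain).
Feb has 28 days (102 − 28 = 74 remain).
Mar has 31 days (74 − 31 = 43 remain).
Apr has 30 days (43 − 30 = 13 remain).
13 into May → May 13.

May 13, 2062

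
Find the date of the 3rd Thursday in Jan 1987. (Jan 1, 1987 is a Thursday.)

Jan 1987 begins on a Thursday, so the first Thursday is Jan 1.
The 3rd Thursday is 2 weeks later: 1 + 14 = 15.

Jan 15, 1987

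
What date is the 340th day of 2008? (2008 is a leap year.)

Dec 5, 2008

Jan has 31 days (340 − 31 = 309 remain).
Feb has 29 days (309 − 29 = 280 remain).
Mar has 31 days (280 − 31 = 249 remain).
Apr has 30 days (249 − 30 = 219 remain).
May has 31 days (219 − 31 = 188 remain).
Jun has 30 days (188 − 30 = 158 remain).
Jul has 31 days (158 − 31 = 127 remain).
Aug has 31 days (127 − 31 = 96 remain).
Sep has 30 days (96 − 30 = 66 remain).
Oct has 31 days (66 − 31 = 35 remain).
Nov has 30 days (35 − 30 = 5 remain).
5 into Dec → Dec 5.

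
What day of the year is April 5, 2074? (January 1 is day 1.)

95

Days in months before April: 31 + 28 + 31 = 90.
Plus 5 days into April → day 95.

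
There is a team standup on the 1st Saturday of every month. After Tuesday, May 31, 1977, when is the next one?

June 4, 1977

May 1977 starts on a Sunday, so its 1st Saturday is May 7, 1977 (6 days in).
That is not after May 31, 1977, so look at June 1977.
June 1977 starts on a Wednesday, so its 1st Saturday is June 4, 1977 (3 days in).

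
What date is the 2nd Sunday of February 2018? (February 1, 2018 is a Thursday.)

February 2018 begins on a Thursday, so the first Sunday is February 4 (3 days later).
The 2nd Sunday is 1 weeks later: 4 + 7 = 11.

11 February 2018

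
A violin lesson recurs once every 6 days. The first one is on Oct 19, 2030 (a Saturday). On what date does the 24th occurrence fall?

The 24th occurrence is 23 intervals after the first: 23 × 6 = 138 days after Oct 19, 2030.
Oct has 31 days — 12 days to the end of Oct leaves 126.
Nov has 30 days (96 left).
Dec has 31 days (65 left).
Jan has 31 days (34 left).
Feb has 28 days (6 left).
6 days into Mar → Mar 6, 2031.

Mar 6, 2031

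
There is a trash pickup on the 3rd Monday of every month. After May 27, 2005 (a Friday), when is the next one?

June 20, 2005

May 2005 starts on a Sunday; its first Monday is the 2nd, so the 3rd Monday is the 16th — May 16, 2005.
That is not after May 27, 2005, so look at June 2005.
June 2005 starts on a Wednesday; its first Monday is the 6th, so the 3rd Monday is the 20th — June 20, 2005.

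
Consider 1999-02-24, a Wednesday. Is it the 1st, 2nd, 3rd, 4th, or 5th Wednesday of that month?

4th

Day 24 falls in week ⌈24/7⌉ of the month.
Days 1–7 hold the 1st Wednesday, 8–14 the 2nd, 15–21 the 3rd, 22–28 the 4th, 29–31 the 5th.
24 is in the range for the 4th.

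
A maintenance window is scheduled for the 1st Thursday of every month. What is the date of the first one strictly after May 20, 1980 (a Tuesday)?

Jun 5, 1980

May 1980 starts on a Thursday, so its 1st Thursday is May 1, 1980.
That is not after May 20, 1980, so look at Jun 1980.
Jun 1980 starts on a Sunday, so its 1st Thursday is Jun 5, 1980 (4 days in).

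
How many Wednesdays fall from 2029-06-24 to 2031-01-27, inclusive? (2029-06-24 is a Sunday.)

2029-06-24 is a Sunday; the first Wednesday on or after it is 2029-06-27 (3 days later).
From 2029-06-27 to 2031-01-27: 187 + 365 + 27 = 579 days (rest of 2029, 2030, to 2031-01-27 in 2031).
579 ÷ 7 = 82 full weeks with remainder 5, so 82 more Wednesdays after the first → 83.

83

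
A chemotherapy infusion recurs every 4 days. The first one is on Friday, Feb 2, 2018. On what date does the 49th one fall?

The 49th occurrence is 48 intervals after the first: 48 × 4 = 192 days after Feb 2, 2018.
Feb has 28 days — 26 days to the end of Feb leaves 166.
Mar has 31 days (135 left).
Apr has 30 days (105 left).
May has 31 days (74 left).
Jun has 30 days (44 left).
Jul has 31 days (13 left).
13 days into Aug → Aug 13, 2018.

Aug 13, 2018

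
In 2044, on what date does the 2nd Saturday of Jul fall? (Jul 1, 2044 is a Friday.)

Jul 9, 2044

Jul 2044 begins on a Friday, so the first Saturday is Jul 2 (1 day later).
The 2nd Saturday is 1 weeks later: 2 + 7 = 9.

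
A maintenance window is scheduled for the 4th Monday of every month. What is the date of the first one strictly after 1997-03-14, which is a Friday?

1997-03-24

March 1997 starts on a Saturday; its first Monday is the 3rd, so the 4th Monday is the 24th — 1997-03-24.
1997-03-24 is after 1997-03-14, so that is the next one.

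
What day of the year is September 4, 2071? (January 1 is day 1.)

247

Days in months before September: 31 + 28 + 31 + 30 + 31 + 30 + 31 + 31 = 243.
Plus 4 days into September → day 247.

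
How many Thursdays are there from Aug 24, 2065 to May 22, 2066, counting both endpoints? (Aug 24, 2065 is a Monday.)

Aug 24, 2065 is a Monday; the first Thursday on or after it is Aug 27, 2065 (3 days later).
From Aug 27, 2065 to May 22, 2066: 4 + 30 + 31 + 30 + 31 + 31 + 28 + 31 + 30 + 22 = 268 days (rest of Aug, Sep, Oct, Nov, Dec, Jan, Feb, Mar, Apr, May).
268 ÷ 7 = 38 full weeks with remainder 2, so 38 more Thursdays after the first → 39.

39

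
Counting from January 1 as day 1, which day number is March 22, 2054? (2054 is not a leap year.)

Days in months before March: 31 + 28 = 59.
Plus 22 days into March → day 81.

81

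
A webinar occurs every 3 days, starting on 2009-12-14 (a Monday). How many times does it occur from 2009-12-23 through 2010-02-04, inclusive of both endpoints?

Occurrences land 3·i days after 2009-12-14 for i = 0, 1, 2, …
2009-12-23 is 9 days after the start; 9 ÷ 3 = 3 remainder 0. First occurrence in the window: #4 on 2009-12-23 (3×3 = 9 days in).
2010-02-04 is 52 days after the start; 52 ÷ 3 = 17 remainder 1. Last occurrence in the window: #18 on 2010-02-03.
Occurrences #4 through #18: 15 in total.

15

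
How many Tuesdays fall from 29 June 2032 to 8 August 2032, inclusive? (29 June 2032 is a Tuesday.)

6

29 June 2032 is a Tuesday; the first Tuesday on or after it is 29 June 2032.
From 29 June 2032 to 8 August 2032: 1 + 31 + 8 = 40 days (rest of June, July, August).
40 ÷ 7 = 5 full weeks with remainder 5, so 5 more Tuesdays after the first → 6.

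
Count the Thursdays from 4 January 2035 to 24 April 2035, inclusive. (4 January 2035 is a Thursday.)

4 January 2035 is a Thursday; the first Thursday on or after it is 4 January 2035.
From 4 January 2035 to 24 April 2035: 27 + 28 + 31 + 24 = 110 days (rest of January, February, March, April).
110 ÷ 7 = 15 full weeks with remainder 5, so 15 more Thursdays after the first → 16.

16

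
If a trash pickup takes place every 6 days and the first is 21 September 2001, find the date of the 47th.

The 47th occurrence is 46 intervals after the first: 46 × 6 = 276 days after 21 September 2001.
September has 30 days — 9 days to the end of September leaves 267.
October has 31 days (236 left).
November has 30 days (206 left).
December has 31 days (175 left).
January has 31 days (144 left).
February has 28 days (116 left).
March has 31 days (85 left).
April has 30 days (55 left).
May has 31 days (24 left).
24 days into June → 24 June 2002.

24 June 2002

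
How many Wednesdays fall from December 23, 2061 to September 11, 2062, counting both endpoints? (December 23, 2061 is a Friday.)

December 23, 2061 is a Friday; the first Wednesday on or after it is December 28, 2061 (5 days later).
From December 28, 2061 to September 11, 2062: 3 + 31 + 28 + 31 + 30 + 31 + 30 + 31 + 31 + 11 = 257 days (rest of December, January, February, March, April, May, June, July, August, September).
257 ÷ 7 = 36 full weeks with remainder 5, so 36 more Wednesdays after the first → 37.

37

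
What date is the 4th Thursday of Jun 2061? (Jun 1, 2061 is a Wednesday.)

Jun 2061 begins on a Wednesday, so the first Thursday is Jun 2 (1 day later).
The 4th Thursday is 3 weeks later: 2 + 21 = 23.

Jun 23, 2061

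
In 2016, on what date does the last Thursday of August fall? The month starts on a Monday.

August 25, 2016

August 2016 begins on a Monday, so the first Thursday is August 4 (3 days later).
August 2016 has 31 days. Adding weeks: 4, 11, 18, 25 — the last one ≤ 31 is the 25th.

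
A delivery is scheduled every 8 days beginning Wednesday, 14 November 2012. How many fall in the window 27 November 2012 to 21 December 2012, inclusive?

3

Occurrences land 8·i days after 14 November 2012 for i = 0, 1, 2, …
27 November 2012 is 13 days after the start; 13 ÷ 8 = 1 remainder 5; since the remainder is 5, round up to i = 2. First occurrence in the window: #3 on 30 November 2012 (2×8 = 16 days in).
21 December 2012 is 37 days after the start; 37 ÷ 8 = 4 remainder 5. Last occurrence in the window: #5 on 16 December 2012.
Occurrences #3 through #5: 3 in total.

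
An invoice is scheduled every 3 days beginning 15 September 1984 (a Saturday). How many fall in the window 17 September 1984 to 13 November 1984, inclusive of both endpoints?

Occurrences land 3·i days after 15 September 1984 for i = 0, 1, 2, …
17 September 1984 is 2 days after the start; 2 ÷ 3 = 0 remainder 2; since the remainder is 2, round up to i = 1. First occurrence in the window: #2 on 18 September 1984 (1×3 = 3 days in).
13 November 1984 is 59 days after the start; 59 ÷ 3 = 19 remainder 2. Last occurrence in the window: #20 on 11 November 1984.
Occurrences #2 through #20: 19 in total.

19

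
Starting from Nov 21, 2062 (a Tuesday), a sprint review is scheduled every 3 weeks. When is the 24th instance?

Mar 18, 2064

The 24th occurrence is 23 intervals after the first: 23 × 21 = 483 days after Nov 21, 2062.
Nov has 30 days — 9 days to the end of Nov leaves 474.
From end of Nov to end of 2062 is 31 days (443 left).
2063 has 365 days (78 left).
Jan has 31 days (47 left).
Feb has 29 days (18 left).
18 days into Mar → Mar 18, 2064.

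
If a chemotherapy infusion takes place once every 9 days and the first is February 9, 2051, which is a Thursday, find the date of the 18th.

The 18th occurrence is 17 intervals after the first: 17 × 9 = 153 days after February 9, 2051.
February has 28 days — 19 days to the end of February leaves 134.
March has 31 days (103 left).
April has 30 days (73 left).
May has 31 days (42 left).
June has 30 days (12 left).
12 days into July → July 12, 2051.

July 12, 2051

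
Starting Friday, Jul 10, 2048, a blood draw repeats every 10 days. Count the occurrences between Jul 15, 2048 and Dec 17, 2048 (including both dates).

Occurrences land 10·i days after Jul 10, 2048 for i = 0, 1, 2, …
Jul 15, 2048 is 5 days after the start; 5 ÷ 10 = 0 remainder 5; since the remainder is 5, round up to i = 1. First occurrence in the window: #2 on Jul 20, 2048 (1×10 = 10 days in).
Dec 17, 2048 is 160 days after the start; 160 ÷ 10 = 16 remainder 0. Last occurrence in the window: #17 on Dec 17, 2048.
Occurrences #2 through #17: 16 in total.

16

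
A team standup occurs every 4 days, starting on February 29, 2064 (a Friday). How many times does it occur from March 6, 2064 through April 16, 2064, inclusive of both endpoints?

10

Occurrences land 4·i days after February 29, 2064 for i = 0, 1, 2, …
March 6, 2064 is 6 days after the start; 6 ÷ 4 = 1 remainder 2; since the remainder is 2, round up to i = 2. First occurrence in the window: #3 on March 8, 2064 (2×4 = 8 days in).
April 16, 2064 is 47 days after the start; 47 ÷ 4 = 11 remainder 3. Last occurrence in the window: #12 on April 13, 2064.
Occurrences #3 through #12: 10 in total.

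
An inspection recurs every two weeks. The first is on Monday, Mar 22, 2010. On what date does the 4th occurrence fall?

May 3, 2010

The 4th occurrence is 3 intervals after the first: 3 × 14 = 42 days after Mar 22, 2010.
Mar has 31 days — 9 days to the end of Mar leaves 33.
Apr has 30 days (3 left).
3 days into May → May 3, 2010.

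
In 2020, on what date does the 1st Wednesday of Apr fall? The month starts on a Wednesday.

Apr 1, 2020

Apr 2020 begins on a Wednesday, so the first Wednesday is Apr 1.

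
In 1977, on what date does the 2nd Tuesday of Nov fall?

Nov 8, 1977

Nov 1977 begins on a Tuesday, so the first Tuesday is Nov 1.
The 2nd Tuesday is 1 weeks later: 1 + 7 = 8.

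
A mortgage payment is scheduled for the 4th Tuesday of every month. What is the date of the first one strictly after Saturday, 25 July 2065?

28 July 2065

July 2065 starts on a Wednesday; its first Tuesday is the 7th, so the 4th Tuesday is the 28th — 28 July 2065.
28 July 2065 is after 25 July 2065, so that is the next one.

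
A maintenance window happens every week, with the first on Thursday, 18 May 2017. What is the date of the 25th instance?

The 25th occurrence is 24 intervals after the first: 24 × 7 = 168 days after 18 May 2017.
May has 31 days — 13 days to the end of May leaves 155.
June has 30 days (125 left).
July has 31 days (94 left).
August has 31 days (63 left).
September has 30 days (33 left).
October has 31 days (2 left).
2 days into November → 2 November 2017.

2 November 2017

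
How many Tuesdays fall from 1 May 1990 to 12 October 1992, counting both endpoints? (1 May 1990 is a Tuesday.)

128

1 May 1990 is a Tuesday; the first Tuesday on or after it is 1 May 1990.
From 1 May 1990 to 12 October 1992: 244 + 365 + 286 = 895 days (rest of 1990, 1991, to 12 October 1992 in 1992).
895 ÷ 7 = 127 full weeks with remainder 6, so 127 more Tuesdays after the first → 128.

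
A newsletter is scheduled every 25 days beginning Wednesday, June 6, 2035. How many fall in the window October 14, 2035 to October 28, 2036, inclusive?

15

Occurrences land 25·i days after June 6, 2035 for i = 0, 1, 2, …
October 14, 2035 is 130 days after the start; 130 ÷ 25 = 5 remainder 5; since the remainder is 5, round up to i = 6. First occurrence in the window: #7 on November 3, 2035 (6×25 = 150 days in).
October 28, 2036 is 510 days after the start; 510 ÷ 25 = 20 remainder 10. Last occurrence in the window: #21 on October 18, 2036.
Occurrences #7 through #21: 15 in total.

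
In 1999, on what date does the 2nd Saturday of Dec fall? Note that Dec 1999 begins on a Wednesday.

Dec 1999 begins on a Wednesday, so the first Saturday is Dec 4 (3 days later).
The 2nd Saturday is 1 weeks later: 4 + 7 = 11.

Dec 11, 1999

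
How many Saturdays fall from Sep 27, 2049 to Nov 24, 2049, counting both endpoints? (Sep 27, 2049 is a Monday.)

Sep 27, 2049 is a Monday; the first Saturday on or after it is Oct 2, 2049 (5 days later).
From Oct 2, 2049 to Nov 24, 2049: 29 + 24 = 53 days (rest of Oct, Nov).
53 ÷ 7 = 7 full weeks with remainder 4, so 7 more Saturdays after the first → 8.

8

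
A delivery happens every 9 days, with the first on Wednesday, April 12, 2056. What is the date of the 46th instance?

May 22, 2057

The 46th occurrence is 45 intervals after the first: 45 × 9 = 405 days after April 12, 2056.
April has 30 days — 18 days to the end of April leaves 387.
May has 31 days (356 left).
June has 30 days (326 left).
July has 31 days (295 left).
August has 31 days (264 left).
September has 30 days (234 left).
October has 31 days (203 left).
November has 30 days (173 left).
December has 31 days (142 left).
January has 31 days (111 left).
February has 28 days (83 left).
March has 31 days (52 left).
April has 30 days (22 left).
22 days into May → May 22, 2057.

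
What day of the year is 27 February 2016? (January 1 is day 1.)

Days in months before February: 31 = 31.
Plus 27 days into February → day 58.

58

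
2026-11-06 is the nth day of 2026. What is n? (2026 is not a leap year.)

Days in months before November: 31 + 28 + 31 + 30 + 31 + 30 + 31 + 31 + 30 + 31 = 304.
Plus 6 days into November → day 310.

310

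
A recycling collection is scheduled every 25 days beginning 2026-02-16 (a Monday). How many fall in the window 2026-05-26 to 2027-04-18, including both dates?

14

Occurrences land 25·i days after 2026-02-16 for i = 0, 1, 2, …
2026-05-26 is 99 days after the start; 99 ÷ 25 = 3 remainder 24; since the remainder is 24, round up to i = 4. First occurrence in the window: #5 on 2026-05-27 (4×25 = 100 days in).
2027-04-18 is 426 days after the start; 426 ÷ 25 = 17 remainder 1. Last occurrence in the window: #18 on 2027-04-17.
Occurrences #5 through #18: 14 in total.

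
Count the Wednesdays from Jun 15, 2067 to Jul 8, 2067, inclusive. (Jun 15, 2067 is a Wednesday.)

4

Jun 15, 2067 is a Wednesday; the first Wednesday on or after it is Jun 15, 2067.
From Jun 15, 2067 to Jul 8, 2067: 15 + 8 = 23 days (rest of Jun, Jul).
23 ÷ 7 = 3 full weeks with remainder 2, so 3 more Wednesdays after the first → 4.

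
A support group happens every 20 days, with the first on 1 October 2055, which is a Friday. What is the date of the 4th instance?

The 4th occurrence is 3 intervals after the first: 3 × 20 = 60 days after 1 October 2055.
October has 31 days — 30 days to the end of October leaves 30.
30 days into November → 30 November 2055.

30 November 2055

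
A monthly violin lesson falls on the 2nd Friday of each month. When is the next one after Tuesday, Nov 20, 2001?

Nov 2001 starts on a Thursday; its first Friday is the 2nd, so the 2nd Friday is the 9th — Nov 9, 2001.
That is not after Nov 20, 2001, so look at Dec 2001.
Dec 2001 starts on a Saturday; its first Friday is the 7th, so the 2nd Friday is the 14th — Dec 14, 2001.

Dec 14, 2001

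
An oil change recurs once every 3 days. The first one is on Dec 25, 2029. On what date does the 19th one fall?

The 19th occurrence is 18 intervals after the first: 18 × 3 = 54 days after Dec 25, 2029.
Dec has 31 days — 6 days to the end of Dec leaves 48.
Jan has 31 days (17 left).
17 days into Feb → Feb 17, 2030.

Feb 17, 2030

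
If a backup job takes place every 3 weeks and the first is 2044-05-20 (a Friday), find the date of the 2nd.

The 2nd occurrence is 1 interval after the first: 1 × 21 = 21 days after 2044-05-20.
May has 31 days — 11 days to the end of May leaves 10.
10 days into June → 2044-06-10.

2044-06-10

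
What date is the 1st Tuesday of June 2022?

June 7, 2022

The first Tuesday of June 2022 is June 7.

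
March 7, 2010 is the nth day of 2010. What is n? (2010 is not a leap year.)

Days in months before March: 31 + 28 = 59.
Plus 7 days into March → day 66.

66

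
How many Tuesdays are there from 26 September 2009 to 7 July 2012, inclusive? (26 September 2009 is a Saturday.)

145

26 September 2009 is a Saturday; the first Tuesday on or after it is 29 September 2009 (3 days later).
From 29 September 2009 to 7 July 2012: 93 + 365 + 365 + 189 = 1012 days (rest of 2009, 2010, 2011, to 7 July 2012 in 2012).
1012 ÷ 7 = 144 full weeks with remainder 4, so 144 more Tuesdays after the first → 145.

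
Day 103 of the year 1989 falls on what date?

January has 31 days (103 − 31 = 72 remain).
February has 28 days (72 − 28 = 44 remain).
March has 31 days (44 − 31 = 13 remain).
13 into April → April 13.

April 13, 1989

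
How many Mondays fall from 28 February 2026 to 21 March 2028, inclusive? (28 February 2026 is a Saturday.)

28 February 2026 is a Saturday; the first Monday on or after it is 2 March 2026 (2 days later).
From 2 March 2026 to 21 March 2028: 304 + 365 + 81 = 750 days (rest of 2026, 2027, to 21 March 2028 in 2028).
750 ÷ 7 = 107 full weeks with remainder 1, so 107 more Mondays after the first → 108.

108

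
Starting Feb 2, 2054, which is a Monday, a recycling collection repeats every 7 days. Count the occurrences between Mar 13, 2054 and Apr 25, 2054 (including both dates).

6

Occurrences land 7·i days after Feb 2, 2054 for i = 0, 1, 2, …
Mar 13, 2054 is 39 days after the start; 39 ÷ 7 = 5 remainder 4; since the remainder is 4, round up to i = 6. First occurrence in the window: #7 on Mar 16, 2054 (6×7 = 42 days in).
Apr 25, 2054 is 82 days after the start; 82 ÷ 7 = 11 remainder 5. Last occurrence in the window: #12 on Apr 20, 2054.
Occurrences #7 through #12: 6 in total.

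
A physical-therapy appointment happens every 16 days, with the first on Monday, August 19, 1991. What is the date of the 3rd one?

The 3rd occurrence is 2 intervals after the first: 2 × 16 = 32 days after August 19, 1991.
August has 31 days — 12 days to the end of August leaves 20.
20 days into September → September 20, 1991.

September 20, 1991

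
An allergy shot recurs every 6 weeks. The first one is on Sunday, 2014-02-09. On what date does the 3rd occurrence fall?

2014-05-04

The 3rd occurrence is 2 intervals after the first: 2 × 42 = 84 days after 2014-02-09.
February has 28 days — 19 days to the end of February leaves 65.
March has 31 days (34 left).
April has 30 days (4 left).
4 days into May → 2014-05-04.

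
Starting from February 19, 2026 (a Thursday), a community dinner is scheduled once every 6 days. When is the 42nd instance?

October 23, 2026

The 42nd occurrence is 41 intervals after the first: 41 × 6 = 246 days after February 19, 2026.
February has 28 days — 9 days to the end of February leaves 237.
March has 31 days (206 left).
April has 30 days (176 left).
May has 31 days (145 left).
June has 30 days (115 left).
July has 31 days (84 left).
August has 31 days (53 left).
September has 30 days (23 left).
23 days into October → October 23, 2026.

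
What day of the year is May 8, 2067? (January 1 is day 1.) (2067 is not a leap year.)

Days in months before May: 31 + 28 + 31 + 30 = 120.
Plus 8 days into May → day 128.

128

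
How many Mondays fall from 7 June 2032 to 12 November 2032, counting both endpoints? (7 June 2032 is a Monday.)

23

7 June 2032 is a Monday; the first Monday on or after it is 7 June 2032.
From 7 June 2032 to 12 November 2032: 23 + 31 + 31 + 30 + 31 + 12 = 158 days (rest of June, July, August, September, October, November).
158 ÷ 7 = 22 full weeks with remainder 4, so 22 more Mondays after the first → 23.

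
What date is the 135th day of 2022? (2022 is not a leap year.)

Jan has 31 days (135 − 31 = 104 remain).
Feb has 28 days (104 − 28 = 76 remain).
Mar has 31 days (76 − 31 = 45 remain).
Apr has 30 days (45 − 30 = 15 remain).
15 into May → May 15.

May 15, 2022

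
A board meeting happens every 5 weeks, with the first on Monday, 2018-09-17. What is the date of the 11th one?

2019-09-02

The 11th occurrence is 10 intervals after the first: 10 × 35 = 350 days after 2018-09-17.
September has 30 days — 13 days to the end of September leaves 337.
October has 31 days (306 left).
November has 30 days (276 left).
December has 31 days (245 left).
January has 31 days (214 left).
February has 28 days (186 left).
March has 31 days (155 left).
April has 30 days (125 left).
May has 31 days (94 left).
June has 30 days (64 left).
July has 31 days (33 left).
August has 31 days (2 left).
2 days into September → 2019-09-02.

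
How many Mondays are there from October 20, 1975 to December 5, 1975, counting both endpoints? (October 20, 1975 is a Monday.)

October 20, 1975 is a Monday; the first Monday on or after it is October 20, 1975.
From October 20, 1975 to December 5, 1975: 11 + 30 + 5 = 46 days (rest of October, November, December).
46 ÷ 7 = 6 full weeks with remainder 4, so 6 more Mondays after the first → 7.

7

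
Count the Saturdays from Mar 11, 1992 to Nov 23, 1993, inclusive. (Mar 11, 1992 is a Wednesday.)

Mar 11, 1992 is a Wednesday; the first Saturday on or after it is Mar 14, 1992 (3 days later).
From Mar 14, 1992 to Nov 23, 1993: 292 + 327 = 619 days (rest of 1992, to Nov 23, 1993 in 1993).
619 ÷ 7 = 88 full weeks with remainder 3, so 88 more Saturdays after the first → 89.

89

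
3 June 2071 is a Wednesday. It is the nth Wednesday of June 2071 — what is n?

1st

Day 3 falls in week ⌈3/7⌉ of the month.
Days 1–7 hold the 1st Wednesday, 8–14 the 2nd, 15–21 the 3rd, 22–28 the 4th, 29–31 the 5th.
3 is in the range for the 1st.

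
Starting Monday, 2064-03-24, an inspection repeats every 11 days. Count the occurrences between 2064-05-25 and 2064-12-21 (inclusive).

19

Occurrences land 11·i days after 2064-03-24 for i = 0, 1, 2, …
2064-05-25 is 62 days after the start; 62 ÷ 11 = 5 remainder 7; since the remainder is 7, round up to i = 6. First occurrence in the window: #7 on 2064-05-29 (6×11 = 66 days in).
2064-12-21 is 272 days after the start; 272 ÷ 11 = 24 remainder 8. Last occurrence in the window: #25 on 2064-12-13.
Occurrences #7 through #25: 19 in total.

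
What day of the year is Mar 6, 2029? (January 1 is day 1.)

Days in months before Mar: 31 + 28 = 59.
Plus 6 days into Mar → day 65.

65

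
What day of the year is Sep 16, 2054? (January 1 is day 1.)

Days in months before Sep: 31 + 28 + 31 + 30 + 31 + 30 + 31 + 31 = 243.
Plus 16 days into Sep → day 259.

259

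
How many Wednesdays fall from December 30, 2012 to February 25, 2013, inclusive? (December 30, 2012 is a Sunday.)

December 30, 2012 is a Sunday; the first Wednesday on or after it is January 2, 2013 (3 days later).
From January 2, 2013 to February 25, 2013: 29 + 25 = 54 days (rest of January, February).
54 ÷ 7 = 7 full weeks with remainder 5, so 7 more Wednesdays after the first → 8.

8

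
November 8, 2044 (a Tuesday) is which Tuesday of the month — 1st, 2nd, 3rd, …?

2nd

Day 8 falls in week ⌈8/7⌉ of the month.
Days 1–7 hold the 1st Tuesday, 8–14 the 2nd, 15–21 the 3rd, 22–28 the 4th, 29–31 the 5th.
8 is in the range for the 2nd.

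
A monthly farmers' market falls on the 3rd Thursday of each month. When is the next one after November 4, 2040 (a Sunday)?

November 15, 2040

November 2040 starts on a Thursday; its first Thursday is the 1st, so the 3rd Thursday is the 15th — November 15, 2040.
November 15, 2040 is after November 4, 2040, so that is the next one.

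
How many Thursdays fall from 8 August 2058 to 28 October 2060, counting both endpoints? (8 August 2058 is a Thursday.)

8 August 2058 is a Thursday; the first Thursday on or after it is 8 August 2058.
From 8 August 2058 to 28 October 2060: 145 + 365 + 302 = 812 days (rest of 2058, 2059, to 28 October 2060 in 2060).
812 ÷ 7 = 116 full weeks with remainder 0, so 116 more Thursdays after the first → 117.

117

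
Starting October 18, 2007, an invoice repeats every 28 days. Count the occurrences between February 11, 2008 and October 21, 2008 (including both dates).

9

Occurrences land 28·i days after October 18, 2007 for i = 0, 1, 2, …
February 11, 2008 is 116 days after the start; 116 ÷ 28 = 4 remainder 4; since the remainder is 4, round up to i = 5. First occurrence in the window: #6 on March 6, 2008 (5×28 = 140 days in).
October 21, 2008 is 369 days after the start; 369 ÷ 28 = 13 remainder 5. Last occurrence in the window: #14 on October 16, 2008.
Occurrences #6 through #14: 9 in total.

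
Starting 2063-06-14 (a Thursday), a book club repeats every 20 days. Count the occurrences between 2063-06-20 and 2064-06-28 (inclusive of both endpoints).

Occurrences land 20·i days after 2063-06-14 for i = 0, 1, 2, …
2063-06-20 is 6 days after the start; 6 ÷ 20 = 0 remainder 6; since the remainder is 6, round up to i = 1. First occurrence in the window: #2 on 2063-07-04 (1×20 = 20 days in).
2064-06-28 is 380 days after the start; 380 ÷ 20 = 19 remainder 0. Last occurrence in the window: #20 on 2064-06-28.
Occurrences #2 through #20: 19 in total.

19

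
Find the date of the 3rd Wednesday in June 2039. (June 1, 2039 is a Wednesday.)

June 2039 begins on a Wednesday, so the first Wednesday is June 1.
The 3rd Wednesday is 2 weeks later: 1 + 14 = 15.

2039-06-15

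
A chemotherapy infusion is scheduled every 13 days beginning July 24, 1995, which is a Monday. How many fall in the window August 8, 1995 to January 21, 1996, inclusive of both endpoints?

Occurrences land 13·i days after July 24, 1995 for i = 0, 1, 2, …
August 8, 1995 is 15 days after the start; 15 ÷ 13 = 1 remainder 2; since the remainder is 2, round up to i = 2. First occurrence in the window: #3 on August 19, 1995 (2×13 = 26 days in).
January 21, 1996 is 181 days after the start; 181 ÷ 13 = 13 remainder 12. Last occurrence in the window: #14 on January 9, 1996.
Occurrences #3 through #14: 12 in total.

12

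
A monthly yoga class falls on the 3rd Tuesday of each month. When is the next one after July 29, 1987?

July 1987 starts on a Wednesday; its first Tuesday is the 7th, so the 3rd Tuesday is the 21st — July 21, 1987.
That is not after July 29, 1987, so look at August 1987.
August 1987 starts on a Saturday; its first Tuesday is the 4th, so the 3rd Tuesday is the 18th — August 18, 1987.

August 18, 1987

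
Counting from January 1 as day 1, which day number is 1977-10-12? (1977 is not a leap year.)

Days in months before October: 31 + 28 + 31 + 30 + 31 + 30 + 31 + 31 + 30 = 273.
Plus 12 days into October → day 285.

285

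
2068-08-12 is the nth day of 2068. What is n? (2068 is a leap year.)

225

Days in months before August: 31 + 29 + 31 + 30 + 31 + 30 + 31 = 213.
Plus 12 days into August → day 225.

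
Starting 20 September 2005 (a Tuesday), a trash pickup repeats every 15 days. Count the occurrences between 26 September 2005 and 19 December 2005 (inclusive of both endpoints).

Occurrences land 15·i days after 20 September 2005 for i = 0, 1, 2, …
26 September 2005 is 6 days after the start; 6 ÷ 15 = 0 remainder 6; since the remainder is 6, round up to i = 1. First occurrence in the window: #2 on 5 October 2005 (1×15 = 15 days in).
19 December 2005 is 90 days after the start; 90 ÷ 15 = 6 remainder 0. Last occurrence in the window: #7 on 19 December 2005.
Occurrences #2 through #7: 6 in total.

6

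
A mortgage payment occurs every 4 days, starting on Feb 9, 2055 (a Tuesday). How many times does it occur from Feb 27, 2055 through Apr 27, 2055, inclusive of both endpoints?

Occurrences land 4·i days after Feb 9, 2055 for i = 0, 1, 2, …
Feb 27, 2055 is 18 days after the start; 18 ÷ 4 = 4 remainder 2; since the remainder is 2, round up to i = 5. First occurrence in the window: #6 on Mar 1, 2055 (5×4 = 20 days in).
Apr 27, 2055 is 77 days after the start; 77 ÷ 4 = 19 remainder 1. Last occurrence in the window: #20 on Apr 26, 2055.
Occurrences #6 through #20: 15 in total.

15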